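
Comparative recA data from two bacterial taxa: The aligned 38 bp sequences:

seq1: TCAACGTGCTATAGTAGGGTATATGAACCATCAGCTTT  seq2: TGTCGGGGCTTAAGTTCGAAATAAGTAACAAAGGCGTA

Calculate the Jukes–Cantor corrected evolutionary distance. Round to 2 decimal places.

0.82

The sequences differ at 19 of 38 sites, so p = 19/38 = 0.5.
d = −(3/4) ln(1 − 4p/3) = −0.75 ln(1 − 0.666667) = −0.75 ln(0.333333)
  = −0.75 × (-1.098613) = 0.823960 substitutions/site.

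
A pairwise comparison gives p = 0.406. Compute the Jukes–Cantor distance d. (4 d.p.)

0.5846

d = −(3/4) ln(1 − 4p/3) = −0.75 ln(1 − 0.541333) = −0.75 ln(0.458667)
  = −0.75 × (-0.779431) = 0.584573 substitutions/site.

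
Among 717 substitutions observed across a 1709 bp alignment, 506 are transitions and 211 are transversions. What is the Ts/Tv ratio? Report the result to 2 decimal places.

R = 506/211 = 2.398104… ≈ 2.40 (to 2 d.p.).

2.40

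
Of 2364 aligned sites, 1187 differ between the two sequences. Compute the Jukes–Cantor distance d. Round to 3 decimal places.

0.830

p = 1187/2364 ≈ 0.502115.
d = −(3/4) ln(1 − 4p/3) = −0.75 ln(1 − 0.669487) = −0.75 ln(0.330513)
  = −0.75 × (-1.107109) = 0.830332 substitutions/site.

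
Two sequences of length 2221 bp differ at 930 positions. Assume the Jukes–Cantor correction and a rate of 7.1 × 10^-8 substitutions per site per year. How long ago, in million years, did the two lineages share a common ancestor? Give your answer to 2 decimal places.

4.32

p = 930/2221 ≈ 0.41873.
d = −(3/4) ln(1 − 4p/3) = −0.75 ln(1 − 0.558307) = −0.75 ln(0.441693)
  = −0.75 × (-0.817140) = 0.612855 substitutions/site.
Under a molecular clock d = 2μt, so t = d/(2μ) = 0.612855 / (2 × 7.1 × 10^-8) = 4.32 million years.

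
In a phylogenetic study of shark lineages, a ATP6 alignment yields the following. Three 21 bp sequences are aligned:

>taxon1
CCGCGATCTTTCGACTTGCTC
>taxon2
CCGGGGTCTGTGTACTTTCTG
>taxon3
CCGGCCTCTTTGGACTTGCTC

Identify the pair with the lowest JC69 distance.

taxon1–taxon2: 7/21 differ, p = 0.333, d = 0.441.
taxon1–taxon3: 4/21 differ, p = 0.190, d = 0.220.
taxon2–taxon3: 6/21 differ, p = 0.286, d = 0.360.
The smallest distance is between taxon1 and taxon3.

taxon1 and taxon3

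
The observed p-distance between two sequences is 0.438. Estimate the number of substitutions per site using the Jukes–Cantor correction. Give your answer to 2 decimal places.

d = −(3/4) ln(1 − 4p/3) = −0.75 ln(1 − 0.584) = −0.75 ln(0.416)
  = −0.75 × (-0.877070) = 0.657803 substitutions/site.

0.66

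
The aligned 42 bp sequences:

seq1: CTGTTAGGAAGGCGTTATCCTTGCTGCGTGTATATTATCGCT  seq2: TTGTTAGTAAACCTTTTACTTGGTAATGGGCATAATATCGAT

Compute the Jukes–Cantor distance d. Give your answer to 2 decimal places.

The sequences differ at 17 of 42 sites, so p = 17/42 ≈ 0.404762.
d = −(3/4) ln(1 − 4p/3) = −0.75 ln(1 − 0.539683) = −0.75 ln(0.460317)
  = −0.75 × (-0.775840) = 0.581880 substitutions/site.

0.58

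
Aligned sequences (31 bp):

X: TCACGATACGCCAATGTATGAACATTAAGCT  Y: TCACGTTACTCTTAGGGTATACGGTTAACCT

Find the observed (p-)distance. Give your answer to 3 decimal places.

0.419

The sequences differ at 13 of 31 positions.
p = 13/31 = 0.419354… ≈ 0.419 (to 3 d.p.).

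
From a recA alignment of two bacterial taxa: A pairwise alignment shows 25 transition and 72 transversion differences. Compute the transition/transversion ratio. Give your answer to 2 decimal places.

R = 25/72 = 0.347222… ≈ 0.35 (to 2 d.p.).

0.35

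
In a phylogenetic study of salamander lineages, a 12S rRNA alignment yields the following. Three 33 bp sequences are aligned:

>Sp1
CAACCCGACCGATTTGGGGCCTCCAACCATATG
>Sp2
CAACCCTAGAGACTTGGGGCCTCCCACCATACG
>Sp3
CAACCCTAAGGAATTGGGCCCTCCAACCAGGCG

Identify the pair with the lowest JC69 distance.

Sp1 and Sp2

Sp1–Sp2: 6/33 differ, p = 0.182, d = 0.208.
Sp1–Sp3: 8/33 differ, p = 0.242, d = 0.293.
Sp2–Sp3: 7/33 differ, p = 0.212, d = 0.249.
The smallest distance is between Sp1 and Sp2.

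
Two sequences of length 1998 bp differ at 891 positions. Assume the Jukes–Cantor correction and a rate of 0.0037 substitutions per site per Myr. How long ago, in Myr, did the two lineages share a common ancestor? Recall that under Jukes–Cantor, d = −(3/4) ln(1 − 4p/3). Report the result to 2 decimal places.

p = 891/1998 ≈ 0.445946.
d = −(3/4) ln(1 − 4p/3) = −0.75 ln(1 − 0.594595) = −0.75 ln(0.405405)
  = −0.75 × (-0.902869) = 0.677152 substitutions/site.
Under a molecular clock d = 2μt, so t = d/(2μ) = 0.677152 / (2 × 0.0037) = 91.51 Myr.

91.51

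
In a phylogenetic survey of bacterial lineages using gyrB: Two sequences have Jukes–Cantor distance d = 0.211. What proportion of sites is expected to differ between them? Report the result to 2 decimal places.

0.18

p = (3/4)(1 − e^(−4d/3)) = 0.75 × (1 − e^(-0.281333)) = 0.75 × (1 − 0.754777) = 0.183917.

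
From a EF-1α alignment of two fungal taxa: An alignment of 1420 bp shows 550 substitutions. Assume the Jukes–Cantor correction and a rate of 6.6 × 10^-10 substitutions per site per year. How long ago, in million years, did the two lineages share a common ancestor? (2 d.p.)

412.82

p = 550/1420 ≈ 0.387324.
d = −(3/4) ln(1 − 4p/3) = −0.75 ln(1 − 0.516432) = −0.75 ln(0.483568)
  = −0.75 × (-0.726563) = 0.544922 substitutions/site.
Under a molecular clock d = 2μt, so t = d/(2μ) = 0.544922 / (2 × 6.6 × 10^-10) = 412.82 million years.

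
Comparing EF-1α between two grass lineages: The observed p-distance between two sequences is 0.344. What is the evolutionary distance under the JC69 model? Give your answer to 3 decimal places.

0.460

d = −(3/4) ln(1 − 4p/3) = −0.75 ln(1 − 0.458667) = −0.75 ln(0.541333)
  = −0.75 × (-0.613721) = 0.460291 substitutions/site.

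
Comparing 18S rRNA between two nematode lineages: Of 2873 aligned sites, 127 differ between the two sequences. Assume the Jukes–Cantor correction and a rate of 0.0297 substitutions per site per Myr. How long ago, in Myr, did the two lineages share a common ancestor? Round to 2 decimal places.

p = 127/2873 ≈ 0.044205.
d = −(3/4) ln(1 − 4p/3) = −0.75 ln(1 − 0.05894) = −0.75 ln(0.94106)
  = −0.75 × (-0.060748) = 0.045561 substitutions/site.
Under a molecular clock d = 2μt, so t = d/(2μ) = 0.045561 / (2 × 0.0297) = 0.77 Myr.

0.77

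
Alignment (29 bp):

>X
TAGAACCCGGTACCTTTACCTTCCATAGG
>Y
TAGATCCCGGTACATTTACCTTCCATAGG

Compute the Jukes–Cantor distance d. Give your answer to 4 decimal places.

0.0723

The sequences differ at 2 of 29 sites (5, 14), so p = 2/29 ≈ 0.068966.
d = −(3/4) ln(1 − 4p/3) = −0.75 ln(1 − 0.091955) = −0.75 ln(0.908045)
  = −0.75 × (-0.096461) = 0.072346 substitutions/site.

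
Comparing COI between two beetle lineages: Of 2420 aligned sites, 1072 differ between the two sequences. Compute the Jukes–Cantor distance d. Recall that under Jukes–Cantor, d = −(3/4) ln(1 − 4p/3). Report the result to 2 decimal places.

p = 1072/2420 ≈ 0.442975.
d = −(3/4) ln(1 − 4p/3) = −0.75 ln(1 − 0.590633) = −0.75 ln(0.409367)
  = −0.75 × (-0.893143) = 0.669857 substitutions/site.

0.67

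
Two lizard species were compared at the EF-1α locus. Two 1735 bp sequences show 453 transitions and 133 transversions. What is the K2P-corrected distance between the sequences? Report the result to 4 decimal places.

P = 453/1735 ≈ 0.261095 and Q = 133/1735 ≈ 0.076657.
Under the Kimura two-parameter model, d = −½ ln(1 − 2P − Q) − ¼ ln(1 − 2Q).
1 − 2P − Q = 0.401153, giving −½ ln(0.401153) = 0.456706.
1 − 2Q = 0.846686, giving −¼ ln(0.846686) = 0.041606.
d = 0.456706 + 0.041606 = 0.498312.

0.4983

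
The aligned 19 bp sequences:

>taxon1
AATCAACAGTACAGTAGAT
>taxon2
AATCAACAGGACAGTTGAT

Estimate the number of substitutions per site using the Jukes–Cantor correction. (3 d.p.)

The sequences differ at 2 of 19 sites (10, 16), so p = 2/19 ≈ 0.105263.
d = −(3/4) ln(1 − 4p/3) = −0.75 ln(1 − 0.140351) = −0.75 ln(0.859649)
  = −0.75 × (-0.151231) = 0.113423 substitutions/site.

0.113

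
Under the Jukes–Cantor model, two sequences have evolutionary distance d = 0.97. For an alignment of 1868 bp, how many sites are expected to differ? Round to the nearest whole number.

1017

Invert JC69: p = (3/4)(1 − e^(−4d/3)) = 0.75 × (1 − e^(-1.293333)) = 0.75 × (1 − 0.274355) = 0.544234.
Expected differing sites = pL ≈ 0.544234 × 1868 = 1016.629112 ≈ 1017.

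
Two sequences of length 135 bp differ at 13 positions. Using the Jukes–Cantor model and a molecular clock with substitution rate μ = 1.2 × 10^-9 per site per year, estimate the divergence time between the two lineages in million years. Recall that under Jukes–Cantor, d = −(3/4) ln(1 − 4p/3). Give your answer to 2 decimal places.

p = 13/135 ≈ 0.096296.
d = −(3/4) ln(1 − 4p/3) = −0.75 ln(1 − 0.128395) = −0.75 ln(0.871605)
  = −0.75 × (-0.137419) = 0.103064 substitutions/site.
Under a molecular clock d = 2μt, so t = d/(2μ) = 0.103064 / (2 × 1.2 × 10^-9) = 42.94 million years.

42.94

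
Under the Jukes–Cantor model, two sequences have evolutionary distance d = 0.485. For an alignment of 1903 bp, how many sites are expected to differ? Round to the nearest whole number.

680

Invert JC69: p = (3/4)(1 − e^(−4d/3)) = 0.75 × (1 − e^(-0.646667)) = 0.75 × (1 − 0.523789) = 0.357158.
Expected differing sites = pL ≈ 0.357158 × 1903 = 679.671674 ≈ 680.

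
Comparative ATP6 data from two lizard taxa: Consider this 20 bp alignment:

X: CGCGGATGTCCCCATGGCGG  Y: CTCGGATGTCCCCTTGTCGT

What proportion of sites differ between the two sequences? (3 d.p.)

The sequences differ at 4 of 20 positions (sites 2, 14, 17, 20).
p = 4/20 = 0.200.

0.200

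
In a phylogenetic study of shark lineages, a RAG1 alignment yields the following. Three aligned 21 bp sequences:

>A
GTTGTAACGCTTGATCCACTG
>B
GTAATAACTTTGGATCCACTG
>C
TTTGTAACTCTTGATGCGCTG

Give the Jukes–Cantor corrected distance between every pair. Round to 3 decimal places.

A–B: 5/21 sites differ → p ≈ 0.238095, d = −0.75 ln(1 − 0.31746) = 0.286451 ≈ 0.286.
A–C: 4/21 sites differ → p ≈ 0.190476, d = −0.75 ln(1 − 0.253968) = 0.219740 ≈ 0.220.
B–C: 7/21 sites differ → p ≈ 0.333333, d = −0.75 ln(1 − 0.444444) = 0.440839 ≈ 0.441.

d(A,B) = 0.286, d(A,C) = 0.220, d(B,C) = 0.441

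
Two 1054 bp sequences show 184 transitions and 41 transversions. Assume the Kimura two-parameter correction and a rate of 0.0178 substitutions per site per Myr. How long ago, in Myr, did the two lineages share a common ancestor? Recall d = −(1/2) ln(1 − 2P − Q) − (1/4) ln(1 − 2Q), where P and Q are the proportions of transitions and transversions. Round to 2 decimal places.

7.47

P = 184/1054 ≈ 0.174573 and Q = 41/1054 ≈ 0.038899.
Under the Kimura two-parameter model, d = −½ ln(1 − 2P − Q) − ¼ ln(1 − 2Q).
1 − 2P − Q = 0.611955, giving −½ ln(0.611955) = 0.245548.
1 − 2Q = 0.922202, giving −¼ ln(0.922202) = 0.020248.
d = 0.245548 + 0.020248 = 0.265796.
Under a molecular clock d = 2μt, so t = d/(2μ) = 0.265796 / (2 × 0.0178) = 7.47 Myr.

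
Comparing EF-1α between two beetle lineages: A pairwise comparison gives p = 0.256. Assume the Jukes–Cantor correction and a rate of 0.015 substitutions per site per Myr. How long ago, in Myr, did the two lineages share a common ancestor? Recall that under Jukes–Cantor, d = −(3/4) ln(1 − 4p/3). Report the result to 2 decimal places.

d = −(3/4) ln(1 − 4p/3) = −0.75 ln(1 − 0.341333) = −0.75 ln(0.658667)
  = −0.75 × (-0.417537) = 0.313153 substitutions/site.
Under a molecular clock d = 2μt, so t = d/(2μ) = 0.313153 / (2 × 0.015) = 10.44 Myr.

10.44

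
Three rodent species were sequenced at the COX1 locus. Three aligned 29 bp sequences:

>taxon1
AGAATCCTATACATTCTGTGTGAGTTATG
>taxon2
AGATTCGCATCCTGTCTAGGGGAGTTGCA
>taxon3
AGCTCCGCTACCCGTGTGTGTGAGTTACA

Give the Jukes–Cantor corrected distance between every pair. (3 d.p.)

taxon1–taxon2: 12/29 sites differ → p ≈ 0.413793, d = −0.75 ln(1 − 0.551724) = 0.601760 ≈ 0.602.
taxon1–taxon3: 13/29 sites differ → p ≈ 0.448276, d = −0.75 ln(1 − 0.597701) = 0.682920 ≈ 0.683.
taxon2–taxon3: 10/29 sites differ → p ≈ 0.344828, d = −0.75 ln(1 − 0.459771) = 0.461822 ≈ 0.462.

d(taxon1,taxon2) = 0.602, d(taxon1,taxon3) = 0.683, d(taxon2,taxon3) = 0.462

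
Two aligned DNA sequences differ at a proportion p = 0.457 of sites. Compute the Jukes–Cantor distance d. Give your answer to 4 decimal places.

d = −(3/4) ln(1 − 4p/3) = −0.75 ln(1 − 0.609333) = −0.75 ln(0.390667)
  = −0.75 × (-0.939900) = 0.704925 substitutions/site.

0.7049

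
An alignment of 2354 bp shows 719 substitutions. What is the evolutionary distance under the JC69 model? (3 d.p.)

p = 719/2354 ≈ 0.305438.
d = −(3/4) ln(1 − 4p/3) = −0.75 ln(1 − 0.407251) = −0.75 ln(0.592749)
  = −0.75 × (-0.522984) = 0.392238 substitutions/site.

0.392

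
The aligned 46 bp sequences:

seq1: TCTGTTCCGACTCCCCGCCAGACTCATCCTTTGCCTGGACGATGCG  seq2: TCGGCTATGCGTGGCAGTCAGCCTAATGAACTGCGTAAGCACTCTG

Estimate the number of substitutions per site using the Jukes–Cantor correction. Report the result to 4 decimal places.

0.8922

The sequences differ at 24 of 46 sites, so p = 24/46 ≈ 0.521739.
d = −(3/4) ln(1 − 4p/3) = −0.75 ln(1 − 0.695652) = −0.75 ln(0.304348)
  = −0.75 × (-1.189583) = 0.892187 substitutions/site.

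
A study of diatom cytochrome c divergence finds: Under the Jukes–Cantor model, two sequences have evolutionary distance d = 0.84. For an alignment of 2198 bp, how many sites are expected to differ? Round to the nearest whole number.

Invert JC69: p = (3/4)(1 − e^(−4d/3)) = 0.75 × (1 − e^(-1.12)) = 0.75 × (1 − 0.326280) = 0.505290.
Expected differing sites = pL ≈ 0.505290 × 2198 = 1110.62742 ≈ 1111.

1111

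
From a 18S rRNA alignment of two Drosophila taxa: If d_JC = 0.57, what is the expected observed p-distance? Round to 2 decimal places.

p = (3/4)(1 − e^(−4d/3)) = 0.75 × (1 − e^(-0.76)) = 0.75 × (1 − 0.467666) = 0.399251.

0.40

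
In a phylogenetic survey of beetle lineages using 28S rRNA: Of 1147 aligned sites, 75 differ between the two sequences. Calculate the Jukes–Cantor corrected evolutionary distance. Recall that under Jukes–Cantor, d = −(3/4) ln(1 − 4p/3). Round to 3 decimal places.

p = 75/1147 ≈ 0.065388.
d = −(3/4) ln(1 − 4p/3) = −0.75 ln(1 − 0.087184) = −0.75 ln(0.912816)
  = −0.75 × (-0.091221) = 0.068416 substitutions/site.

0.068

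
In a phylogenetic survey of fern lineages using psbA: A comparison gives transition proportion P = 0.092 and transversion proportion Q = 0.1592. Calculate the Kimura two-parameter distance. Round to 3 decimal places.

Under the Kimura two-parameter model, d = −½ ln(1 − 2P − Q) − ¼ ln(1 − 2Q).
1 − 2P − Q = 0.6568, giving −½ ln(0.6568) = 0.210188.
1 − 2Q = 0.6816, giving −¼ ln(0.6816) = 0.095828.
d = 0.210188 + 0.095828 = 0.306016.

0.306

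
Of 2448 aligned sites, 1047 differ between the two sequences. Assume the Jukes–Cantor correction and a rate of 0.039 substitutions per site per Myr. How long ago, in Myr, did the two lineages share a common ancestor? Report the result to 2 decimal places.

p = 1047/2448 ≈ 0.427696.
d = −(3/4) ln(1 − 4p/3) = −0.75 ln(1 − 0.570261) = −0.75 ln(0.429739)
  = −0.75 × (-0.844577) = 0.633433 substitutions/site.
Under a molecular clock d = 2μt, so t = d/(2μ) = 0.633433 / (2 × 0.039) = 8.12 Myr.

8.12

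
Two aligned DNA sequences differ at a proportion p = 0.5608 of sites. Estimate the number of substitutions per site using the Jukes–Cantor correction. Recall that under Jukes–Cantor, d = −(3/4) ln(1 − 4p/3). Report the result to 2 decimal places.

1.03

d = −(3/4) ln(1 − 4p/3) = −0.75 ln(1 − 0.747733) = −0.75 ln(0.252267)
  = −0.75 × (-1.377267) = 1.032950 substitutions/site.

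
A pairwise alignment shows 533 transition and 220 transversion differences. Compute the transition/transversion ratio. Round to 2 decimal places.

2.42

R = 533/220 = 2.422727… ≈ 2.42 (to 2 d.p.).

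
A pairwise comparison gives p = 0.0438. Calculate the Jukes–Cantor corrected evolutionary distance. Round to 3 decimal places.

0.045

d = −(3/4) ln(1 − 4p/3) = −0.75 ln(1 − 0.0584) = −0.75 ln(0.9416)
  = −0.75 × (-0.060175) = 0.045131 substitutions/site.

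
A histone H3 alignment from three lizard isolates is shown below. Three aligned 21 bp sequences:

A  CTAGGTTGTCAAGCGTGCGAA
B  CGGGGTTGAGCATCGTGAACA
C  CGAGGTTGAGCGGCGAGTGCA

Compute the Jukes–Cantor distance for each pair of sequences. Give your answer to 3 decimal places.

d(A,B) = 0.635, d(A,C) = 0.532, d(B,C) = 0.360

A–B: 9/21 sites differ → p ≈ 0.428571, d = −0.75 ln(1 − 0.571428) = 0.635472 ≈ 0.635.
A–C: 8/21 sites differ → p ≈ 0.380952, d = −0.75 ln(1 − 0.507936) = 0.531860 ≈ 0.532.
B–C: 6/21 sites differ → p ≈ 0.285714, d = −0.75 ln(1 − 0.380952) = 0.359679 ≈ 0.360.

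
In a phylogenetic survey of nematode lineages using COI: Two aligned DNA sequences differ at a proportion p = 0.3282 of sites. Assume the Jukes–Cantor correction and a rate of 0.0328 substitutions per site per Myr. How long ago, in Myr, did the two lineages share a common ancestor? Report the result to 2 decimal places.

6.58

d = −(3/4) ln(1 − 4p/3) = −0.75 ln(1 − 0.4376) = −0.75 ln(0.5624)
  = −0.75 × (-0.575542) = 0.431657 substitutions/site.
Under a molecular clock d = 2μt, so t = d/(2μ) = 0.431657 / (2 × 0.0328) = 6.58 Myr.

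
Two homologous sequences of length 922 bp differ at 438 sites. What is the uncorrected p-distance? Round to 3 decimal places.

p = 438/922 = 0.475054… ≈ 0.475 (to 3 d.p.).

0.475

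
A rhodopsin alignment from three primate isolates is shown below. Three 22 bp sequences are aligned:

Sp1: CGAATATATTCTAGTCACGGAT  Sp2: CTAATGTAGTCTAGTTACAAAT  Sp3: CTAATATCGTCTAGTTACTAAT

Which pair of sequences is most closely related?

Sp2 and Sp3

Sp1–Sp2: 6/22 differ, p = 0.273, d = 0.339.
Sp1–Sp3: 6/22 differ, p = 0.273, d = 0.339.
Sp2–Sp3: 3/22 differ, p = 0.136, d = 0.151.
The smallest distance is between Sp2 and Sp3.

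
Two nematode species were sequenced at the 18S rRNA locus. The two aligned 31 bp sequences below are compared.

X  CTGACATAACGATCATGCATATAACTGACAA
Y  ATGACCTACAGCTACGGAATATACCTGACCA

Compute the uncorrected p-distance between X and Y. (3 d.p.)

The sequences differ at 11 of 31 positions.
p = 11/31 = 0.354838… ≈ 0.355 (to 3 d.p.).

0.355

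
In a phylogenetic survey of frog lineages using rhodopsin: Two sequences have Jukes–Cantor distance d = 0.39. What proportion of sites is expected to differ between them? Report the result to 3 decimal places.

0.304

p = (3/4)(1 − e^(−4d/3)) = 0.75 × (1 − e^(-0.52)) = 0.75 × (1 − 0.594521) = 0.304109.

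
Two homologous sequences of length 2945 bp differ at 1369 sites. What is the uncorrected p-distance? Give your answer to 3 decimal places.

p = 1369/2945 = 0.464855… ≈ 0.465 (to 3 d.p.).

0.465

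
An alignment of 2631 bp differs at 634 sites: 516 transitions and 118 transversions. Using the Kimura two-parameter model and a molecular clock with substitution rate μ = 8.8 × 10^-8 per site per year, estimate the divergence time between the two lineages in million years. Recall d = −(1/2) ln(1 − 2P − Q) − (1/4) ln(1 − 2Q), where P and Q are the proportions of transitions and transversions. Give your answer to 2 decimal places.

P = 516/2631 ≈ 0.196123 and Q = 118/2631 ≈ 0.04485.
Under the Kimura two-parameter model, d = −½ ln(1 − 2P − Q) − ¼ ln(1 − 2Q).
1 − 2P − Q = 0.562904, giving −½ ln(0.562904) = 0.287323.
1 − 2Q = 0.9103, giving −¼ ln(0.9103) = 0.023495.
d = 0.287323 + 0.023495 = 0.310818.
Under a molecular clock d = 2μt, so t = d/(2μ) = 0.310818 / (2 × 8.8 × 10^-8) = 1.77 million years.

1.77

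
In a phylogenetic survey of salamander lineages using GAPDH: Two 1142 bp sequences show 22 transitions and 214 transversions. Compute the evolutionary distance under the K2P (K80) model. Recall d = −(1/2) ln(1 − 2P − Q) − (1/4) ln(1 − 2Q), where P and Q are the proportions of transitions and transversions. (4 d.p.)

0.2455

P = 22/1142 ≈ 0.019264 and Q = 214/1142 ≈ 0.187391.
Under the Kimura two-parameter model, d = −½ ln(1 − 2P − Q) − ¼ ln(1 − 2Q).
1 − 2P − Q = 0.774081, giving −½ ln(0.774081) = 0.128039.
1 − 2Q = 0.625218, giving −¼ ln(0.625218) = 0.117414.
d = 0.128039 + 0.117414 = 0.245453.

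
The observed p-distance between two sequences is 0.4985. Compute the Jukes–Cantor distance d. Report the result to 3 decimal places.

d = −(3/4) ln(1 − 4p/3) = −0.75 ln(1 − 0.664667) = −0.75 ln(0.335333)
  = −0.75 × (-1.092631) = 0.819473 substitutions/site.

0.819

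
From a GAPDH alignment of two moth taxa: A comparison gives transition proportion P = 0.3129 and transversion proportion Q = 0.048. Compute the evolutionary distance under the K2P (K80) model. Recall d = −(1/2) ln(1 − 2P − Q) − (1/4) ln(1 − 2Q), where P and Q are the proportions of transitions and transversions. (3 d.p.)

Under the Kimura two-parameter model, d = −½ ln(1 − 2P − Q) − ¼ ln(1 − 2Q).
1 − 2P − Q = 0.3262, giving −½ ln(0.3262) = 0.560122.
1 − 2Q = 0.904, giving −¼ ln(0.904) = 0.025231.
d = 0.560122 + 0.025231 = 0.585353.

0.585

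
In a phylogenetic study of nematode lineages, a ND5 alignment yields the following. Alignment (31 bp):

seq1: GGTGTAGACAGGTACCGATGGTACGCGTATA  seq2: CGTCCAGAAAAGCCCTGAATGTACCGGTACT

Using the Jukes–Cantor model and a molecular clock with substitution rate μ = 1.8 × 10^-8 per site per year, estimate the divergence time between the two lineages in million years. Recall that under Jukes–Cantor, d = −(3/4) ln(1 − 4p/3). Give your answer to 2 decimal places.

19.20

The sequences differ at 14 of 31 sites, so p = 14/31 ≈ 0.451613.
d = −(3/4) ln(1 − 4p/3) = −0.75 ln(1 − 0.602151) = −0.75 ln(0.397849)
  = −0.75 × (-0.921683) = 0.691262 substitutions/site.
Under a molecular clock d = 2μt, so t = d/(2μ) = 0.691262 / (2 × 1.8 × 10^-8) = 19.20 million years.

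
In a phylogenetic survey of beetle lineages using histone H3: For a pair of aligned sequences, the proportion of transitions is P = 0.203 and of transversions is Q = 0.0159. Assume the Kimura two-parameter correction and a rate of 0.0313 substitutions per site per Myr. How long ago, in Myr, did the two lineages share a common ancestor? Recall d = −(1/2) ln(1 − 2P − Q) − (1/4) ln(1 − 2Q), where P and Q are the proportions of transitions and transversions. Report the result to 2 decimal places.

Under the Kimura two-parameter model, d = −½ ln(1 − 2P − Q) − ¼ ln(1 − 2Q).
1 − 2P − Q = 0.5781, giving −½ ln(0.5781) = 0.274004.
1 − 2Q = 0.9682, giving −¼ ln(0.9682) = 0.008079.
d = 0.274004 + 0.008079 = 0.282083.
Under a molecular clock d = 2μt, so t = d/(2μ) = 0.282083 / (2 × 0.0313) = 4.51 Myr.

4.51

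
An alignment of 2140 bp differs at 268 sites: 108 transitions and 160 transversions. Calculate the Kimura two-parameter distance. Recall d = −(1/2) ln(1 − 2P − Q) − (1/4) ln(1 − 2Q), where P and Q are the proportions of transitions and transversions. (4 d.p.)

0.1371

P = 108/2140 ≈ 0.050467 and Q = 160/2140 ≈ 0.074766.
Under the Kimura two-parameter model, d = −½ ln(1 − 2P − Q) − ¼ ln(1 − 2Q).
1 − 2P − Q = 0.8243, giving −½ ln(0.8243) = 0.096610.
1 − 2Q = 0.850468, giving −¼ ln(0.850468) = 0.040492.
d = 0.096610 + 0.040492 = 0.137102.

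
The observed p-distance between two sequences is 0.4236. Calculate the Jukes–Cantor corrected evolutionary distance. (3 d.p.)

d = −(3/4) ln(1 − 4p/3) = −0.75 ln(1 − 0.5648) = −0.75 ln(0.4352)
  = −0.75 × (-0.831950) = 0.623963 substitutions/site.

0.624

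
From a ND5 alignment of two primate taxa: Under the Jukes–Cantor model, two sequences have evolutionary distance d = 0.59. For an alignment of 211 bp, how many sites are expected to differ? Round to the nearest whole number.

Invert JC69: p = (3/4)(1 − e^(−4d/3)) = 0.75 × (1 − e^(-0.786667)) = 0.75 × (1 − 0.455360) = 0.408480.
Expected differing sites = pL ≈ 0.408480 × 211 = 86.18928 ≈ 86.

86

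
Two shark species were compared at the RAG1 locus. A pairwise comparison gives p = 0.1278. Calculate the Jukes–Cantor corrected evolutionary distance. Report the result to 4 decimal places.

d = −(3/4) ln(1 − 4p/3) = −0.75 ln(1 − 0.1704) = −0.75 ln(0.8296)
  = −0.75 × (-0.186812) = 0.140109 substitutions/site.

0.1401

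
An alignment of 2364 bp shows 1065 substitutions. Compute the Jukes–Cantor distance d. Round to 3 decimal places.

0.688

p = 1065/2364 ≈ 0.450508.
d = −(3/4) ln(1 − 4p/3) = −0.75 ln(1 − 0.600677) = −0.75 ln(0.399323)
  = −0.75 × (-0.917985) = 0.688489 substitutions/site.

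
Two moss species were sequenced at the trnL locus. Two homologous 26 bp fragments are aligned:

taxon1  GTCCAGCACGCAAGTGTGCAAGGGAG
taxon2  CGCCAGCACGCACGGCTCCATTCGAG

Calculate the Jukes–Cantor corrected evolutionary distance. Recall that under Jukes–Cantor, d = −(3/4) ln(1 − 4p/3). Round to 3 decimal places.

The sequences differ at 9 of 26 sites (1, 2, 13, 15, 16, 18, 21, 22, 23), so p = 9/26 ≈ 0.346154.
d = −(3/4) ln(1 − 4p/3) = −0.75 ln(1 − 0.461539) = −0.75 ln(0.538461)
  = −0.75 × (-0.619040) = 0.464280 substitutions/site.

0.464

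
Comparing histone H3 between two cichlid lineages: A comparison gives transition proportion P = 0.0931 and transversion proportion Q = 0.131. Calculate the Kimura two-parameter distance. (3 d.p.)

Under the Kimura two-parameter model, d = −½ ln(1 − 2P − Q) − ¼ ln(1 − 2Q).
1 − 2P − Q = 0.6828, giving −½ ln(0.6828) = 0.190777.
1 − 2Q = 0.738, giving −¼ ln(0.738) = 0.075953.
d = 0.190777 + 0.075953 = 0.266730.

0.267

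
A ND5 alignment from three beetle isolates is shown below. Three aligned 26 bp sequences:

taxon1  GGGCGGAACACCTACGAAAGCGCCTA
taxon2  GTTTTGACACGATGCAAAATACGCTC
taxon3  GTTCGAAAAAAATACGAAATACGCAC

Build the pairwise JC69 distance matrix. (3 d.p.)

d(taxon1,taxon2) = 1.288, d(taxon1,taxon3) = 0.717, d(taxon2,taxon3) = 0.464

taxon1–taxon2: 16/26 sites differ → p ≈ 0.615385, d = −0.75 ln(1 − 0.820513) = 1.288239 ≈ 1.288.
taxon1–taxon3: 12/26 sites differ → p ≈ 0.461538, d = −0.75 ln(1 − 0.615384) = 0.716632 ≈ 0.717.
taxon2–taxon3: 9/26 sites differ → p ≈ 0.346154, d = −0.75 ln(1 − 0.461539) = 0.464280 ≈ 0.464.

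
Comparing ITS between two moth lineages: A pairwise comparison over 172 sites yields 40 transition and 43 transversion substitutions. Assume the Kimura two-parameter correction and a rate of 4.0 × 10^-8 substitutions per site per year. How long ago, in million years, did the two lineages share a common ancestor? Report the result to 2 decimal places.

10.01

P = 40/172 ≈ 0.232558 and Q = 43/172 = 0.25.
Under the Kimura two-parameter model, d = −½ ln(1 − 2P − Q) − ¼ ln(1 − 2Q).
1 − 2P − Q = 0.284884, giving −½ ln(0.284884) = 0.627837.
1 − 2Q = 0.5, giving −¼ ln(0.5) = 0.173287.
d = 0.627837 + 0.173287 = 0.801124.
Under a molecular clock d = 2μt, so t = d/(2μ) = 0.801124 / (2 × 4.0 × 10^-8) = 10.01 million years.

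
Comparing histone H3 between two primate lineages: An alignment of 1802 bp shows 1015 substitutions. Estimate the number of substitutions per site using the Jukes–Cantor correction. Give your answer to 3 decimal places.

1.043

p = 1015/1802 ≈ 0.563263.
d = −(3/4) ln(1 − 4p/3) = −0.75 ln(1 − 0.751017) = −0.75 ln(0.248983)
  = −0.75 × (-1.390371) = 1.042778 substitutions/site.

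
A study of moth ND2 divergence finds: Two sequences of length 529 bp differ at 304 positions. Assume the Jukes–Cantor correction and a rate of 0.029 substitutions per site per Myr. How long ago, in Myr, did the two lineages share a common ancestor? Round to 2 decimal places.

p = 304/529 ≈ 0.574669.
d = −(3/4) ln(1 − 4p/3) = −0.75 ln(1 − 0.766225) = −0.75 ln(0.233775)
  = −0.75 × (-1.453396) = 1.090047 substitutions/site.
Under a molecular clock d = 2μt, so t = d/(2μ) = 1.090047 / (2 × 0.029) = 18.79 Myr.

18.79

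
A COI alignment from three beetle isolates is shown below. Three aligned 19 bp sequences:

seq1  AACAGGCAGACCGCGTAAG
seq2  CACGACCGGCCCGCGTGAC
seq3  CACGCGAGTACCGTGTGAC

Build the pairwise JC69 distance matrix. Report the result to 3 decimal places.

seq1–seq2: 8/19 sites differ → p ≈ 0.421053, d = −0.75 ln(1 − 0.561404) = 0.618132 ≈ 0.618.
seq1–seq3: 9/19 sites differ → p ≈ 0.473684, d = −0.75 ln(1 − 0.631579) = 0.748897 ≈ 0.749.
seq2–seq3: 6/19 sites differ → p ≈ 0.315789, d = −0.75 ln(1 − 0.421052) = 0.409907 ≈ 0.410.

d(seq1,seq2) = 0.618, d(seq1,seq3) = 0.749, d(seq2,seq3) = 0.410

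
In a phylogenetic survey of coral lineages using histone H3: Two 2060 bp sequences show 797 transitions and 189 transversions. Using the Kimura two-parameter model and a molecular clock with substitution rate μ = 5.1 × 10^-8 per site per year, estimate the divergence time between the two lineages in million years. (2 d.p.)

10.33

P = 797/2060 ≈ 0.386893 and Q = 189/2060 ≈ 0.091748.
Under the Kimura two-parameter model, d = −½ ln(1 − 2P − Q) − ¼ ln(1 − 2Q).
1 − 2P − Q = 0.134466, giving −½ ln(0.134466) = 1.003222.
1 − 2Q = 0.816504, giving −¼ ln(0.816504) = 0.050681.
d = 1.003222 + 0.050681 = 1.053903.
Under a molecular clock d = 2μt, so t = d/(2μ) = 1.053903 / (2 × 5.1 × 10^-8) = 10.33 million years.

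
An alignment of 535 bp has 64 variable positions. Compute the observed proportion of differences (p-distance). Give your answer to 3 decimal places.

p = 64/535 = 0.119626… ≈ 0.120 (to 3 d.p.).

0.120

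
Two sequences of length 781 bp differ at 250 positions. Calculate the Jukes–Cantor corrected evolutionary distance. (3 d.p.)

p = 250/781 ≈ 0.320102.
d = −(3/4) ln(1 − 4p/3) = −0.75 ln(1 − 0.426803) = −0.75 ln(0.573197)
  = −0.75 × (-0.556526) = 0.417395 substitutions/site.

0.417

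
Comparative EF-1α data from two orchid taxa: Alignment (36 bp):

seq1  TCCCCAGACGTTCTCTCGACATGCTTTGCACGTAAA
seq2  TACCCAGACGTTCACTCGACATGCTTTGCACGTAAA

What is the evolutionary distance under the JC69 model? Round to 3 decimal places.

0.058

The sequences differ at 2 of 36 sites (2, 14), so p = 2/36 ≈ 0.055556.
d = −(3/4) ln(1 − 4p/3) = −0.75 ln(1 − 0.074075) = −0.75 ln(0.925925)
  = −0.75 × (-0.076962) = 0.057722 substitutions/site.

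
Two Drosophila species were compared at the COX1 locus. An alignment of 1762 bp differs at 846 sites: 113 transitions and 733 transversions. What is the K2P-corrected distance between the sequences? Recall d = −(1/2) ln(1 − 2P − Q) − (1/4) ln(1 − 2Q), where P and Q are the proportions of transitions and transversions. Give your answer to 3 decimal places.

0.839

P = 113/1762 ≈ 0.064132 and Q = 733/1762 ≈ 0.416005.
Under the Kimura two-parameter model, d = −½ ln(1 − 2P − Q) − ¼ ln(1 − 2Q).
1 − 2P − Q = 0.455731, giving −½ ln(0.455731) = 0.392926.
1 − 2Q = 0.16799, giving −¼ ln(0.16799) = 0.445963.
d = 0.392926 + 0.445963 = 0.838889.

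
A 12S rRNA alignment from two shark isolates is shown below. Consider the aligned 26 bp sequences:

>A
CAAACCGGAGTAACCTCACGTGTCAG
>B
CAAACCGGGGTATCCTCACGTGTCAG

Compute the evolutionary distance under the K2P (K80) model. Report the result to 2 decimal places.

Of 26 sites, 1 differences are transitions and 1 are transversions, so P = 1/26 ≈ 0.038462 and Q = 1/26 ≈ 0.038462.
Under the Kimura two-parameter model, d = −½ ln(1 − 2P − Q) − ¼ ln(1 − 2Q).
1 − 2P − Q = 0.884614, giving −½ ln(0.884614) = 0.061302.
1 − 2Q = 0.923076, giving −¼ ln(0.923076) = 0.020011.
d = 0.061302 + 0.020011 = 0.081313.

0.08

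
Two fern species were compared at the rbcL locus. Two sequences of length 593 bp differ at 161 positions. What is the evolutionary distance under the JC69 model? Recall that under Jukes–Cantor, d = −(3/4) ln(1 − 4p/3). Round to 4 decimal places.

p = 161/593 ≈ 0.271501.
d = −(3/4) ln(1 − 4p/3) = −0.75 ln(1 − 0.362001) = −0.75 ln(0.637999)
  = −0.75 × (-0.449419) = 0.337064 substitutions/site.

0.3371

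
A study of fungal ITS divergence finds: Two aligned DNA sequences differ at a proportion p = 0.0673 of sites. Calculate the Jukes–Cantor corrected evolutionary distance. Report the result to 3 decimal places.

0.071

d = −(3/4) ln(1 − 4p/3) = −0.75 ln(1 − 0.089733) = −0.75 ln(0.910267)
  = −0.75 × (-0.094017) = 0.070513 substitutions/site.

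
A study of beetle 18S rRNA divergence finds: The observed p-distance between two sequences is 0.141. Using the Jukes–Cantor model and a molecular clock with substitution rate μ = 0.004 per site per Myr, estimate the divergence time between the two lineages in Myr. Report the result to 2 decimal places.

d = −(3/4) ln(1 − 4p/3) = −0.75 ln(1 − 0.188) = −0.75 ln(0.812)
  = −0.75 × (-0.208255) = 0.156191 substitutions/site.
Under a molecular clock d = 2μt, so t = d/(2μ) = 0.156191 / (2 × 0.004) = 19.52 Myr.

19.52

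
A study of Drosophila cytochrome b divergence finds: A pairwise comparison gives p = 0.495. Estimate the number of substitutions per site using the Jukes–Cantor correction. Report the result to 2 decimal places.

d = −(3/4) ln(1 − 4p/3) = −0.75 ln(1 − 0.66) = −0.75 ln(0.34)
  = −0.75 × (-1.078810) = 0.809108 substitutions/site.

0.81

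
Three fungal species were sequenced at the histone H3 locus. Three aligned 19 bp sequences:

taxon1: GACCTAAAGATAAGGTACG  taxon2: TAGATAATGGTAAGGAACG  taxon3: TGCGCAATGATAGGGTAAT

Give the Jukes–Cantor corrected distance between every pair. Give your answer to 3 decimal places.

d(taxon1,taxon2) = 0.410, d(taxon1,taxon3) = 0.618, d(taxon2,taxon3) = 0.749

taxon1–taxon2: 6/19 sites differ → p ≈ 0.315789, d = −0.75 ln(1 − 0.421052) = 0.409907 ≈ 0.410.
taxon1–taxon3: 8/19 sites differ → p ≈ 0.421053, d = −0.75 ln(1 − 0.561404) = 0.618132 ≈ 0.618.
taxon2–taxon3: 9/19 sites differ → p ≈ 0.473684, d = −0.75 ln(1 − 0.631579) = 0.748897 ≈ 0.749.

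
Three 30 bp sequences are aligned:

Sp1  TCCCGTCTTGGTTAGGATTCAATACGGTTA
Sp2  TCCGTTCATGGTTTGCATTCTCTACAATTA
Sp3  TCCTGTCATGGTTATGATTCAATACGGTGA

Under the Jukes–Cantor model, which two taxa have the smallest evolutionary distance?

Sp1–Sp2: 9/30 differ, p = 0.300, d = 0.383.
Sp1–Sp3: 4/30 differ, p = 0.133, d = 0.147.
Sp2–Sp3: 10/30 differ, p = 0.333, d = 0.441.
The smallest distance is between Sp1 and Sp3.

Sp1 and Sp3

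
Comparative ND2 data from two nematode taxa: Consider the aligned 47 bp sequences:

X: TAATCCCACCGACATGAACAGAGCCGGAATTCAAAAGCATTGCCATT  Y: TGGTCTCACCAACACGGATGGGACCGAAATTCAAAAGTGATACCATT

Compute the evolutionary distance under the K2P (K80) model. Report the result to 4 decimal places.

0.4908

Of 47 sites, 14 differences are transitions and 1 are transversions, so P = 14/47 ≈ 0.297872 and Q = 1/47 ≈ 0.021277.
Under the Kimura two-parameter model, d = −½ ln(1 − 2P − Q) − ¼ ln(1 − 2Q).
1 − 2P − Q = 0.382979, giving −½ ln(0.382979) = 0.479888.
1 − 2Q = 0.957446, giving −¼ ln(0.957446) = 0.010871.
d = 0.479888 + 0.010871 = 0.490759.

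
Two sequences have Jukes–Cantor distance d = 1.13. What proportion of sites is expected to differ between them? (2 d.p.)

p = (3/4)(1 − e^(−4d/3)) = 0.75 × (1 − e^(-1.506667)) = 0.75 × (1 − 0.221647) = 0.583765.

0.58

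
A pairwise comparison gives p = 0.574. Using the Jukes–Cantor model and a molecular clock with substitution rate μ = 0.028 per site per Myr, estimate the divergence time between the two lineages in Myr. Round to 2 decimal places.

19.41

d = −(3/4) ln(1 − 4p/3) = −0.75 ln(1 − 0.765333) = −0.75 ln(0.234667)
  = −0.75 × (-1.449588) = 1.087191 substitutions/site.
Under a molecular clock d = 2μt, so t = d/(2μ) = 1.087191 / (2 × 0.028) = 19.41 Myr.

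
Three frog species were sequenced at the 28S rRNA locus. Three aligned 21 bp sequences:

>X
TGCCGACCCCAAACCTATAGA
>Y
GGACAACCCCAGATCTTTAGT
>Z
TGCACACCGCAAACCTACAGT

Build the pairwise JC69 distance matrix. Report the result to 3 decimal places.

d(X,Y) = 0.441, d(X,Z) = 0.286, d(Y,Z) = 0.635

X–Y: 7/21 sites differ → p ≈ 0.333333, d = −0.75 ln(1 − 0.444444) = 0.440839 ≈ 0.441.
X–Z: 5/21 sites differ → p ≈ 0.238095, d = −0.75 ln(1 − 0.31746) = 0.286451 ≈ 0.286.
Y–Z: 9/21 sites differ → p ≈ 0.428571, d = −0.75 ln(1 − 0.571428) = 0.635472 ≈ 0.635.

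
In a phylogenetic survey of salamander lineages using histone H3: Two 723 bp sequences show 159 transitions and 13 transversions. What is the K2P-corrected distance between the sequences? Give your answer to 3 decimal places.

0.315

P = 159/723 ≈ 0.219917 and Q = 13/723 ≈ 0.017981.
Under the Kimura two-parameter model, d = −½ ln(1 − 2P − Q) − ¼ ln(1 − 2Q).
1 − 2P − Q = 0.542185, giving −½ ln(0.542185) = 0.306074.
1 − 2Q = 0.964038, giving −¼ ln(0.964038) = 0.009156.
d = 0.306074 + 0.009156 = 0.315230.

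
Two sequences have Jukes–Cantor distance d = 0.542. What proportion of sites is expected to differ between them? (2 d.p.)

0.39

p = (3/4)(1 − e^(−4d/3)) = 0.75 × (1 − e^(-0.722667)) = 0.75 × (1 − 0.485456) = 0.385908.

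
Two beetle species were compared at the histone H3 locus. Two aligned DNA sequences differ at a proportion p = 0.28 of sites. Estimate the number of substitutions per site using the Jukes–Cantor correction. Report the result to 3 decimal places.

d = −(3/4) ln(1 − 4p/3) = −0.75 ln(1 − 0.373333) = −0.75 ln(0.626667)
  = −0.75 × (-0.467340) = 0.350505 substitutions/site.

0.351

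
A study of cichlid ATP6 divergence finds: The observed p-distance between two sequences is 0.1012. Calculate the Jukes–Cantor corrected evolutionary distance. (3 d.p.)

0.109

d = −(3/4) ln(1 − 4p/3) = −0.75 ln(1 − 0.134933) = −0.75 ln(0.865067)
  = −0.75 × (-0.144948) = 0.108711 substitutions/site.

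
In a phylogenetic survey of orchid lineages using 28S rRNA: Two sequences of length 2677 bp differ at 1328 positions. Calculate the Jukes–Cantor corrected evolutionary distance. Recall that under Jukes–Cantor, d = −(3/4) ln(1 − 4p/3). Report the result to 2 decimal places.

0.81

p = 1328/2677 ≈ 0.496078.
d = −(3/4) ln(1 − 4p/3) = −0.75 ln(1 − 0.661437) = −0.75 ln(0.338563)
  = −0.75 × (-1.083045) = 0.812284 substitutions/site.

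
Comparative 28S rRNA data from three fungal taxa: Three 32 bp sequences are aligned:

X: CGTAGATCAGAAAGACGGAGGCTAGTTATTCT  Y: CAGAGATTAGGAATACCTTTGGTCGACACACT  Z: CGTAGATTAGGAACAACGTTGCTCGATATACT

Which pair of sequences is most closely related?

Y and Z

X–Y: 15/32 differ, p = 0.469, d = 0.736.
X–Z: 10/32 differ, p = 0.313, d = 0.404.
Y–Z: 8/32 differ, p = 0.250, d = 0.304.
The smallest distance is between Y and Z.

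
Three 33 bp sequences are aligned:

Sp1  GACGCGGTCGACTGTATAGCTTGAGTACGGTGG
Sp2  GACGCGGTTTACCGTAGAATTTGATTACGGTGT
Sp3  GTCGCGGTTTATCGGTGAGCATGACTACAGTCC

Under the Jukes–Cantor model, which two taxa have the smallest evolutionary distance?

Sp1–Sp2: 8/33 differ, p = 0.242, d = 0.293.
Sp1–Sp3: 13/33 differ, p = 0.394, d = 0.559.
Sp2–Sp3: 11/33 differ, p = 0.333, d = 0.441.
The smallest distance is between Sp1 and Sp2.

Sp1 and Sp2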